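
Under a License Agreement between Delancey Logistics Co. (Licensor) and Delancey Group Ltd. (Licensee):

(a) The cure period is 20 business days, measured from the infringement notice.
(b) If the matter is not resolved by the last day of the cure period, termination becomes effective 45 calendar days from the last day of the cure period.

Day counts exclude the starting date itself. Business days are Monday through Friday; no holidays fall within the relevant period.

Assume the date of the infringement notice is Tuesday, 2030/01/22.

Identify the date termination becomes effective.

2030/04/05

The last day of the cure period: counting 20 business days from Tuesday, 2030/01/22 (Jan 23, Jan 24, Jan 25, Jan 28, …, Feb 15, Feb 18, Feb 19, skipping weekends) reaches Tuesday, 2030/02/19.
The date termination becomes effective: 2030/02/19 + 45 days = 2030/04/05.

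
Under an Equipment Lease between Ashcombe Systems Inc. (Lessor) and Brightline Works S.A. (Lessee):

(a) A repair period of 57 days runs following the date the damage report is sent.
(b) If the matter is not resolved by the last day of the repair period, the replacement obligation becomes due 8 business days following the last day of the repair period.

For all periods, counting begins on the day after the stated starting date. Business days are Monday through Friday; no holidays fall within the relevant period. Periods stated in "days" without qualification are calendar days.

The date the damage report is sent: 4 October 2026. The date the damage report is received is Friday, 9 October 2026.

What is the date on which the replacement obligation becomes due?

The last day of the repair period: 4 October 2026 + 57 days = 30 November 2026.
From Monday, 30 November 2026, 8 business days (Dec 1, Dec 2, Dec 3, Dec 4, Dec 7, Dec 8, Dec 9, Dec 10, skipping weekends) brings us to Thursday, 10 December 2026, which is the date on which the replacement obligation becomes due.

10 December 2026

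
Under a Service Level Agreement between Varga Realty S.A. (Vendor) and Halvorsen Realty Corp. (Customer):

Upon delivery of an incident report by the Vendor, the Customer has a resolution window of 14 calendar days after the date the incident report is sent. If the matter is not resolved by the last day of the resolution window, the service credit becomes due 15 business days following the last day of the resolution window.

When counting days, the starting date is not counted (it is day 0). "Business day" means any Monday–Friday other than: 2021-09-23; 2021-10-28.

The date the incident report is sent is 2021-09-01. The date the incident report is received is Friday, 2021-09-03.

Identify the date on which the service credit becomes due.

Adding 14 calendar days to 2021-09-01 gives 2021-09-15, which is the last day of the resolution window.
The date on which the service credit becomes due: 15 business days after Wednesday, 2021-09-15, skipping weekends and the listed holiday on Sep 23 — Sep 16, Sep 17, Sep 20, Sep 21, …, Oct 5, Oct 6, Oct 7 — lands on Thursday, 2021-10-07.

2021-10-07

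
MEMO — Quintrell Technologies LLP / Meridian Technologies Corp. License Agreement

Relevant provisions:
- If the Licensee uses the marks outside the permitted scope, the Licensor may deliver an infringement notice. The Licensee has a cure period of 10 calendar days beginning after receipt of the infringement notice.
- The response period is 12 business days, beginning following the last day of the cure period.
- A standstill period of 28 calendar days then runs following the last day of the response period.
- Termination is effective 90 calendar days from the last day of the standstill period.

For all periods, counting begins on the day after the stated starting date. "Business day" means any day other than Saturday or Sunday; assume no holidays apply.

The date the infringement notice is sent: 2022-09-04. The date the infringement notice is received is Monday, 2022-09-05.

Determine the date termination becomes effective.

2023-01-29

The last day of the cure period: 10 calendar days after 2022-09-05 is 2022-09-15.
From Thursday, 2022-09-15, 12 business days (Sep 16, Sep 19, Sep 20, Sep 21, …, Sep 29, Sep 30, Oct 3, skipping weekends) brings us to Monday, 2022-10-03, which is the last day of the response period.
Adding 28 calendar days to 2022-10-03 gives 2022-10-31, which is the last day of the standstill period.
The date termination becomes effective: 90 calendar days after 2022-10-31 is 2023-01-29.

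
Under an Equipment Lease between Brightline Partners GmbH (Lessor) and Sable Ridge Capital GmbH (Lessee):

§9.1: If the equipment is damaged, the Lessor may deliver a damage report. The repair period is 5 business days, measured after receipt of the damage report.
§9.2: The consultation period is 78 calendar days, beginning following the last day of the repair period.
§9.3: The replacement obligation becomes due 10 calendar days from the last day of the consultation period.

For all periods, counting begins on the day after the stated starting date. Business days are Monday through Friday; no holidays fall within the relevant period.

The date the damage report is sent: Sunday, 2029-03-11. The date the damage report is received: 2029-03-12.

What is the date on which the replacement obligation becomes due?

The last day of the repair period: 5 business days after Monday, 2029-03-12, skipping weekends — Mar 13, Mar 14, Mar 15, Mar 16, Mar 19 — lands on Monday, 2029-03-19.
The last day of the consultation period: 2029-03-19 + 78 days = 2029-06-05.
The date on which the replacement obligation becomes due: 2029-06-05 + 10 days = 2029-06-15.

2029-06-15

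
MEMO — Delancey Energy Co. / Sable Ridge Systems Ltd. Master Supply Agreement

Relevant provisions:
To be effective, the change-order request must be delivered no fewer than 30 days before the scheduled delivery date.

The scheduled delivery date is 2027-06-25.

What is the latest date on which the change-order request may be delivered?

2027-05-26

2027-06-25 minus 30 days is 2027-05-26.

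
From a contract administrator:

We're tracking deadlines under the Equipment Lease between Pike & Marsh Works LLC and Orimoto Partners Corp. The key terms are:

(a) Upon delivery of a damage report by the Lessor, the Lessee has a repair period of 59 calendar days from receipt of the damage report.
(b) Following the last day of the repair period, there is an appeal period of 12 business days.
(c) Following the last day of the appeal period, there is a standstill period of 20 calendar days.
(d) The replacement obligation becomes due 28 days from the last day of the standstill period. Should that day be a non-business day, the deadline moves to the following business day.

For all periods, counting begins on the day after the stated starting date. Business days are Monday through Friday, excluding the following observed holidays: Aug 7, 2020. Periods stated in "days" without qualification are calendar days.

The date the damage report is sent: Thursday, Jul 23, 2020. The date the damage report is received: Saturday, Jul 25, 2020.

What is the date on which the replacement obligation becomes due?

Adding 59 calendar days to Jul 25, 2020 gives Sep 22, 2020, which is the last day of the repair period.
The last day of the appeal period: counting 12 business days from Tuesday, Sep 22, 2020 (Sep 23, Sep 24, Sep 25, Sep 28, …, Oct 6, Oct 7, Oct 8, skipping weekends) reaches Thursday, Oct 8, 2020.
The last day of the standstill period: Oct 8, 2020 + 20 days = Oct 28, 2020.
The date on which the replacement obligation becomes due: 28 calendar days after Oct 28, 2020 is Nov 25, 2020. Nov 25, 2020 is a Wednesday and is not a listed holiday, so no roll-forward applies.

Nov 25, 2020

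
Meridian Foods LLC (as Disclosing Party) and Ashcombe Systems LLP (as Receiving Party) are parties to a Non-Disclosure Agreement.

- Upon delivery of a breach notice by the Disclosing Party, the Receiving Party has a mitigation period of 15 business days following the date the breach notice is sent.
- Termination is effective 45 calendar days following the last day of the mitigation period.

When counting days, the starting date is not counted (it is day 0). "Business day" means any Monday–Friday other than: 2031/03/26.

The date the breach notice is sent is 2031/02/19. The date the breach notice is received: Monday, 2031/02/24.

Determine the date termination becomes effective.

2031/04/26

The last day of the mitigation period: 15 business days after Wednesday, 2031/02/19, skipping weekends — Feb 20, Feb 21, Feb 24, Feb 25, …, Mar 10, Mar 11, Mar 12 — lands on Wednesday, 2031/03/12.
The date termination becomes effective: 45 calendar days after 2031/03/12 is 2031/04/26.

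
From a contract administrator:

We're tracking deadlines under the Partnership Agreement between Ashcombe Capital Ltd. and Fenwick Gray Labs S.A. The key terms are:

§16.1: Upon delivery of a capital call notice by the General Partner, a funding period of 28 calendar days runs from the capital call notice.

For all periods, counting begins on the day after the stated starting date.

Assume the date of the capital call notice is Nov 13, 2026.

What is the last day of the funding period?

Dec 11, 2026

The last day of the funding period: Nov 13, 2026 + 28 days = Dec 11, 2026.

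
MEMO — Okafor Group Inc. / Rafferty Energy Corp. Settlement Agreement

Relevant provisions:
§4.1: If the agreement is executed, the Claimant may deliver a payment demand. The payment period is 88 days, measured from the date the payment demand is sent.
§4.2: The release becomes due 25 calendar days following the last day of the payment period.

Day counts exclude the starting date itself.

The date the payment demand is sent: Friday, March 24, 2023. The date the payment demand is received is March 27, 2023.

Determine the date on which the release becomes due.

July 15, 2023

The last day of the payment period: 88 calendar days after March 24, 2023 is June 20, 2023.
The date on which the release becomes due: 25 calendar days after June 20, 2023 is July 15, 2023.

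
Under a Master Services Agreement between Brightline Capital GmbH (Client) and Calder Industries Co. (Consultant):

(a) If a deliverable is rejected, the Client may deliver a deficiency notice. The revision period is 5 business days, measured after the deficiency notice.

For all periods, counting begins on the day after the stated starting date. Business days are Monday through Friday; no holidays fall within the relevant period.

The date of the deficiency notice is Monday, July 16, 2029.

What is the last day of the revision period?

The last day of the revision period: counting 5 business days from Monday, July 16, 2029 (Jul 17, Jul 18, Jul 19, Jul 20, Jul 23, skipping weekends) reaches Monday, July 23, 2029.

July 23, 2029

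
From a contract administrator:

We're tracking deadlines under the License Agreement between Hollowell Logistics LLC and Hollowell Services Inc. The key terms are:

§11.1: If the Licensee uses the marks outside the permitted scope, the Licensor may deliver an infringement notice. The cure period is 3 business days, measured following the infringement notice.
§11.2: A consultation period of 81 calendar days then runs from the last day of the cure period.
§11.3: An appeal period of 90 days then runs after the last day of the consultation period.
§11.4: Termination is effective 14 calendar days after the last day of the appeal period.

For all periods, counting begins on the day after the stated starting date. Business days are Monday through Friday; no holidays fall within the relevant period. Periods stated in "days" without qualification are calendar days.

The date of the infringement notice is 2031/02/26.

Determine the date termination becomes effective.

2031/09/04

The last day of the cure period: counting 3 business days from Wednesday, 2031/02/26 (Feb 27, Feb 28, Mar 3, skipping weekends) reaches Monday, 2031/03/03.
The last day of the consultation period: 2031/03/03 + 81 days = 2031/05/23.
Adding 90 calendar days to 2031/05/23 gives 2031/08/21, which is the last day of the appeal period.
The date termination becomes effective: 2031/08/21 + 14 days = 2031/09/04.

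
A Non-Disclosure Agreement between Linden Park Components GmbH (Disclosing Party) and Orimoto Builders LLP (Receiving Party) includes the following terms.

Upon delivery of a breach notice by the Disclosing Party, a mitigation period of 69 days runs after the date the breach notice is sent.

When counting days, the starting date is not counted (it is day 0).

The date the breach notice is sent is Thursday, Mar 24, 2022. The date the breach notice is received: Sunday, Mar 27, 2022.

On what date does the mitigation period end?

The last day of the mitigation period: 69 calendar days after Mar 24, 2022 is Jun 1, 2022.

Jun 1, 2022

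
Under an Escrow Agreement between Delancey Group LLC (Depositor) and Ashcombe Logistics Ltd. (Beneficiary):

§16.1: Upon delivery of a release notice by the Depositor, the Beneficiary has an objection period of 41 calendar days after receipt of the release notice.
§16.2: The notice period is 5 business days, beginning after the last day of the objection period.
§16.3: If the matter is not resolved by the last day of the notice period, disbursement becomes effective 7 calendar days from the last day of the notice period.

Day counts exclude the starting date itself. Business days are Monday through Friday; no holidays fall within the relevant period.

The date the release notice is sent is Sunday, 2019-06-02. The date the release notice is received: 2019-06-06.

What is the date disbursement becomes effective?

2019-07-31

Adding 41 calendar days to 2019-06-06 gives 2019-07-17, which is the last day of the objection period.
The last day of the notice period: counting 5 business days from Wednesday, 2019-07-17 (Jul 18, Jul 19, Jul 22, Jul 23, Jul 24, skipping weekends) reaches Wednesday, 2019-07-24.
Adding 7 calendar days to 2019-07-24 gives 2019-07-31, which is the date disbursement becomes effective.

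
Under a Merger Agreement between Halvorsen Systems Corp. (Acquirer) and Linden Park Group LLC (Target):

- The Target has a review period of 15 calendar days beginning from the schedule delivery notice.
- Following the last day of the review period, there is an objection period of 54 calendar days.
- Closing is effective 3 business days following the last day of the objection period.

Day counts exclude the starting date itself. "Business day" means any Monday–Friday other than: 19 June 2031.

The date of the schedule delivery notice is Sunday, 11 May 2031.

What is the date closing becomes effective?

23 July 2031

Adding 15 calendar days to 11 May 2031 gives 26 May 2031, which is the last day of the review period.
The last day of the objection period: 26 May 2031 + 54 days = 19 July 2031.
The date closing becomes effective: 3 business days after Saturday, 19 July 2031, skipping weekends — Jul 21, Jul 22, Jul 23 — lands on Wednesday, 23 July 2031.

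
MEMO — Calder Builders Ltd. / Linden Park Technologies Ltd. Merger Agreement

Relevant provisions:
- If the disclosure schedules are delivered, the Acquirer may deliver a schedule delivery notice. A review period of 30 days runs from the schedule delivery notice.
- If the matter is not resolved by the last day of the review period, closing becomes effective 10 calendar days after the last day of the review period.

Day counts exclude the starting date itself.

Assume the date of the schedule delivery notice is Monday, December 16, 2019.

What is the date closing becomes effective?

January 25, 2020

The last day of the review period: December 16, 2019 + 30 days = January 15, 2020.
The date closing becomes effective: 10 calendar days after January 15, 2020 is January 25, 2020.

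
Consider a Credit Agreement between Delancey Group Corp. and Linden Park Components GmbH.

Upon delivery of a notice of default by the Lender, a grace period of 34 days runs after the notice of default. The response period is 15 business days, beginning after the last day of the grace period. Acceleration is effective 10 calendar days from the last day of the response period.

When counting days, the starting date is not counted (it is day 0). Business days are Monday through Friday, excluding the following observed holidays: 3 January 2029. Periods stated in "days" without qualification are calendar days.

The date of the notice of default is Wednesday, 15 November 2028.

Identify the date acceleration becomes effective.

The last day of the grace period: 34 calendar days after 15 November 2028 is 19 December 2028.
From Tuesday, 19 December 2028, 15 business days (Dec 20, Dec 21, Dec 22, Dec 25, …, Jan 8, Jan 9, Jan 10, skipping weekends and the listed holiday on Jan 3) brings us to Wednesday, 10 January 2029, which is the last day of the response period.
Adding 10 calendar days to 10 January 2029 gives 20 January 2029, which is the date acceleration becomes effective.

20 January 2029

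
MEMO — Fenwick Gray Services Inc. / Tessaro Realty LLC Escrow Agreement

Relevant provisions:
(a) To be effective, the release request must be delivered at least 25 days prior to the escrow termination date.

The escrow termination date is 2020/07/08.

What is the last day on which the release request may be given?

Counting back 25 calendar days from 2020/07/08 gives 2020/06/13.

2020/06/13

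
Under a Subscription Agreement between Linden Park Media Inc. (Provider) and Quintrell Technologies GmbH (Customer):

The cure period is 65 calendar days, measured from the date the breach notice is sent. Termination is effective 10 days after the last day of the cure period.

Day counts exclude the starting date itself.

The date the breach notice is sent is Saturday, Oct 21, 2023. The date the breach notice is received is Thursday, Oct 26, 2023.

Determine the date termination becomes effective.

Jan 4, 2024

The last day of the cure period: 65 calendar days after Oct 21, 2023 is Dec 25, 2023.
The date termination becomes effective: 10 calendar days after Dec 25, 2023 is Jan 4, 2024.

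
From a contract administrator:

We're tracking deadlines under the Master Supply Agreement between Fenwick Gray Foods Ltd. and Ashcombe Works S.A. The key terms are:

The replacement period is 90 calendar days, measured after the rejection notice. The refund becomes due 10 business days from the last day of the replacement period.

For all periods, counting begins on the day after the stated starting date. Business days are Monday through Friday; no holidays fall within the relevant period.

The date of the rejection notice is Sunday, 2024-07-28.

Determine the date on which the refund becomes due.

The last day of the replacement period: 90 calendar days after 2024-07-28 is 2024-10-26.
The date on which the refund becomes due: 10 business days after Saturday, 2024-10-26, skipping weekends — Oct 28, Oct 29, Oct 30, Oct 31, Nov 1, Nov 4, Nov 5, Nov 6, Nov 7, Nov 8 — lands on Friday, 2024-11-08.

2024-11-08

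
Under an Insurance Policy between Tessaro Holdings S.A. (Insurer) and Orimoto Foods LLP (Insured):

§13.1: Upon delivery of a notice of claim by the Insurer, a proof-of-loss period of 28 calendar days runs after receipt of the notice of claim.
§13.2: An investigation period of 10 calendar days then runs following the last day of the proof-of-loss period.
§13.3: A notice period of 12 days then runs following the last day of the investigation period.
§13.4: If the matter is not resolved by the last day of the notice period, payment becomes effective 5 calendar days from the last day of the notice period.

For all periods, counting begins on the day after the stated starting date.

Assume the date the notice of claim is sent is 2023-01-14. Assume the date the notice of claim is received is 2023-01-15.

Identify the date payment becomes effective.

Adding 28 calendar days to 2023-01-15 gives 2023-02-12, which is the last day of the proof-of-loss period.
The last day of the investigation period: 2023-02-12 + 10 days = 2023-02-22.
The last day of the notice period: 2023-02-22 + 12 days = 2023-03-06.
Adding 5 calendar days to 2023-03-06 gives 2023-03-11, which is the date payment becomes effective.

2023-03-11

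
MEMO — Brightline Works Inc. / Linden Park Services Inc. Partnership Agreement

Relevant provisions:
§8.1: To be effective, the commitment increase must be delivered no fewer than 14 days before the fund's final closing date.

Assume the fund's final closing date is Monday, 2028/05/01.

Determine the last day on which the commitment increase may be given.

2028/05/01 minus 14 days is 2028/04/17.

2028/04/17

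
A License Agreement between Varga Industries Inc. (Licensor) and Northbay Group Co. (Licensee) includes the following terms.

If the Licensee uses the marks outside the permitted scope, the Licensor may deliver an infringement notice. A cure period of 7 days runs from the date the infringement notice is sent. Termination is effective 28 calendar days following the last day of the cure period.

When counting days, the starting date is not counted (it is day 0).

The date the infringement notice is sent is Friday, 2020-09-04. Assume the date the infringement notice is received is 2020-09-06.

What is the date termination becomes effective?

The last day of the cure period: 2020-09-04 + 7 days = 2020-09-11.
Adding 28 calendar days to 2020-09-11 gives 2020-10-09, which is the date termination becomes effective.

2020-10-09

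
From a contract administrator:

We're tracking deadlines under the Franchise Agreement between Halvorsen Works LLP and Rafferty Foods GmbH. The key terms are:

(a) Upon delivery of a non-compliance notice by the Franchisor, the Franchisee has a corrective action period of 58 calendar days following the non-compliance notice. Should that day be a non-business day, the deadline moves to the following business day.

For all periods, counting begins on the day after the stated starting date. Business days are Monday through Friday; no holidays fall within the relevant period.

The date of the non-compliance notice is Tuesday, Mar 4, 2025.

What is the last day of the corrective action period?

Adding 58 calendar days to Mar 4, 2025 gives May 1, 2025, which is the last day of the corrective action period. May 1, 2025 is a Thursday, so no roll-forward applies.

May 1, 2025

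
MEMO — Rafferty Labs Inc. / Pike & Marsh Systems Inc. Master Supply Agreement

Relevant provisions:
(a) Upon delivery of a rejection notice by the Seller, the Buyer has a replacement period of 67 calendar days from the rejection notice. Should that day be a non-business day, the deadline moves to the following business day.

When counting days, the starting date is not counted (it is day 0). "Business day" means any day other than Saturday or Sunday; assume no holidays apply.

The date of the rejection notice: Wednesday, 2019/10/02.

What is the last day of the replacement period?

2019/12/09

The last day of the replacement period: 2019/10/02 + 67 days = 2019/12/08. That falls on a Sunday, so it rolls to the next business day, Monday, 2019/12/09.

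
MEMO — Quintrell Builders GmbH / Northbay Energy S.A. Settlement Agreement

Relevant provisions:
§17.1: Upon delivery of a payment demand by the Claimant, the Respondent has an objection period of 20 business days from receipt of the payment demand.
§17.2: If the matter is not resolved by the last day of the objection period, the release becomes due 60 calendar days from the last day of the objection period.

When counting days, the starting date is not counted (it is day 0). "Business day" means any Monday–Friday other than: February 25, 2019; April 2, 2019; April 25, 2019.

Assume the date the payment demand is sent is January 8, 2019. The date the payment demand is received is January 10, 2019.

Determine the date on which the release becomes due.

April 8, 2019

The last day of the objection period: 20 business days after Thursday, January 10, 2019, skipping weekends — Jan 11, Jan 14, Jan 15, Jan 16, …, Feb 5, Feb 6, Feb 7 — lands on Thursday, February 7, 2019.
Adding 60 calendar days to February 7, 2019 gives April 8, 2019, which is the date on which the release becomes due.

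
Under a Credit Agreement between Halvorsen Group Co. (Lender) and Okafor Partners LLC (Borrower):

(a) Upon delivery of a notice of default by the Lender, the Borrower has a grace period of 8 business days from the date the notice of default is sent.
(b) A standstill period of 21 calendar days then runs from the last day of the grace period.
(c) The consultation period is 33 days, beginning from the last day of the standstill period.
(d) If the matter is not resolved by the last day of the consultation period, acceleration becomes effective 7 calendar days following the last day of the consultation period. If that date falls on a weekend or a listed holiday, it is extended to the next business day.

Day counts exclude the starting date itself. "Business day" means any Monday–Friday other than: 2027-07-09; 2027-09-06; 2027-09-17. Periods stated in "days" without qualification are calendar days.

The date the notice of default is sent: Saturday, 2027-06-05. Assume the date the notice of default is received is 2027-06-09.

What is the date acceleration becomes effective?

2027-08-16

The last day of the grace period: 8 business days after Saturday, 2027-06-05, skipping weekends — Jun 7, Jun 8, Jun 9, Jun 10, Jun 11, Jun 14, Jun 15, Jun 16 — lands on Wednesday, 2027-06-16.
The last day of the standstill period: 2027-06-16 + 21 days = 2027-07-07.
The last day of the consultation period: 33 calendar days after 2027-07-07 is 2027-08-09.
The date acceleration becomes effective: 2027-08-09 + 7 days = 2027-08-16. 2027-08-16 is a Monday and is not a listed holiday, so no roll-forward applies.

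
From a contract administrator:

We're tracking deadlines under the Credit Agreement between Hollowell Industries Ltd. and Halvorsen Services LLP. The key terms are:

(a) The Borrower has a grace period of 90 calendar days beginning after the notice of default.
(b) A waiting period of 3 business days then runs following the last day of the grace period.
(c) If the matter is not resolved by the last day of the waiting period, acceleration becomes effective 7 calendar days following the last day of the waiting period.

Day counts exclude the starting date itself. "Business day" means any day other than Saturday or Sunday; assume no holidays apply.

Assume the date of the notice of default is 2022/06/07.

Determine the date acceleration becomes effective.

2022/09/15

The last day of the grace period: 2022/06/07 + 90 days = 2022/09/05.
The last day of the waiting period: counting 3 business days from Monday, 2022/09/05 (Sep 6, Sep 7, Sep 8, skipping weekends) reaches Thursday, 2022/09/08.
The date acceleration becomes effective: 7 calendar days after 2022/09/08 is 2022/09/15.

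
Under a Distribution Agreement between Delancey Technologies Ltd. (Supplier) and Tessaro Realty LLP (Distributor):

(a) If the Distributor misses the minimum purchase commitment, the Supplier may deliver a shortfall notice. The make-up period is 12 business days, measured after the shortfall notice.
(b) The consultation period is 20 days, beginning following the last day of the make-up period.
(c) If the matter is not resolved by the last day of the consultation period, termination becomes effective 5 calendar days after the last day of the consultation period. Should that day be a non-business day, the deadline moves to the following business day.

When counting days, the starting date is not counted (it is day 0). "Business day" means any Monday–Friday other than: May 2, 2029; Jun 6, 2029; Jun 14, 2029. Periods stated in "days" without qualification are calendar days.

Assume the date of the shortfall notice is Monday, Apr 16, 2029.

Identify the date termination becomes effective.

The last day of the make-up period: 12 business days after Monday, Apr 16, 2029, skipping weekends and the listed holiday on May 2 — Apr 17, Apr 18, Apr 19, Apr 20, …, Apr 30, May 1, May 3 — lands on Thursday, May 3, 2029.
The last day of the consultation period: May 3, 2029 + 20 days = May 23, 2029.
The date termination becomes effective: 5 calendar days after May 23, 2029 is May 28, 2029. May 28, 2029 is a Monday and is not a listed holiday, so no roll-forward applies.

May 28, 2029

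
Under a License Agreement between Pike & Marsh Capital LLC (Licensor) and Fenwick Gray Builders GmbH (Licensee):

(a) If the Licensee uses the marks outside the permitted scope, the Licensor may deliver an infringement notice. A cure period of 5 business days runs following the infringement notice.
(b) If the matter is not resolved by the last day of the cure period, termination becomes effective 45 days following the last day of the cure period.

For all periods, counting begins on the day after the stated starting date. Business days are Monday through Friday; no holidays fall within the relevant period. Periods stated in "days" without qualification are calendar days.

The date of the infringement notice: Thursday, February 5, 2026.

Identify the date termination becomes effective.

March 29, 2026

The last day of the cure period: counting 5 business days from Thursday, February 5, 2026 (Feb 6, Feb 9, Feb 10, Feb 11, Feb 12, skipping weekends) reaches Thursday, February 12, 2026.
The date termination becomes effective: 45 calendar days after February 12, 2026 is March 29, 2026.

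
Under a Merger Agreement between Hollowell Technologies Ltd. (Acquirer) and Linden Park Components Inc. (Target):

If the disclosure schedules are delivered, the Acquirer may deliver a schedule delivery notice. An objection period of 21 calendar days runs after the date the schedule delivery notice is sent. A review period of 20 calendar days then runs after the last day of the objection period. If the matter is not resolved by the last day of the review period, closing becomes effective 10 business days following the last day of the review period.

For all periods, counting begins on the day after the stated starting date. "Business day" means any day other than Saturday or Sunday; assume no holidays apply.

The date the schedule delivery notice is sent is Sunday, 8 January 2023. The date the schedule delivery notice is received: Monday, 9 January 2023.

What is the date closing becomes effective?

The last day of the objection period: 21 calendar days after 8 January 2023 is 29 January 2023.
The last day of the review period: 20 calendar days after 29 January 2023 is 18 February 2023.
The date closing becomes effective: counting 10 business days from Saturday, 18 February 2023 (Feb 20, Feb 21, Feb 22, Feb 23, Feb 24, Feb 27, Feb 28, Mar 1, Mar 2, Mar 3, skipping weekends) reaches Friday, 3 March 2023.

3 March 2023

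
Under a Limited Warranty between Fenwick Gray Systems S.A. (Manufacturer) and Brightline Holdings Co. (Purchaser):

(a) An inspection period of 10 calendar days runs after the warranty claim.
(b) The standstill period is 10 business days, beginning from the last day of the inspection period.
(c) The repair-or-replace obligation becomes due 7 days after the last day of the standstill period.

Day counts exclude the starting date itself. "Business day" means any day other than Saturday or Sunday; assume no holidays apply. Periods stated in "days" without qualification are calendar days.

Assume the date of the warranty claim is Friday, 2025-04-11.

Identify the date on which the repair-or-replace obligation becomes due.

The last day of the inspection period: 10 calendar days after 2025-04-11 is 2025-04-21.
The last day of the standstill period: 10 business days after Monday, 2025-04-21, skipping weekends — Apr 22, Apr 23, Apr 24, Apr 25, Apr 28, Apr 29, Apr 30, May 1, May 2, May 5 — lands on Monday, 2025-05-05.
The date on which the repair-or-replace obligation becomes due: 2025-05-05 + 7 days = 2025-05-12.

2025-05-12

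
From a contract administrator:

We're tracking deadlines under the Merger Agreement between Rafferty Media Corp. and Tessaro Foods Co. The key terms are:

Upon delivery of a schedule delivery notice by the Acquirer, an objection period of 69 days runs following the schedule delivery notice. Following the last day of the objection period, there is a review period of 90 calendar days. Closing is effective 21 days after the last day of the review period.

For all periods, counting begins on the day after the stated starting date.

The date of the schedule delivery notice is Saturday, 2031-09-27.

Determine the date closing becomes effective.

2032-03-25

The last day of the objection period: 2031-09-27 + 69 days = 2031-12-05.
Adding 90 calendar days to 2031-12-05 gives 2032-03-04, which is the last day of the review period.
Adding 21 calendar days to 2032-03-04 gives 2032-03-25, which is the date closing becomes effective.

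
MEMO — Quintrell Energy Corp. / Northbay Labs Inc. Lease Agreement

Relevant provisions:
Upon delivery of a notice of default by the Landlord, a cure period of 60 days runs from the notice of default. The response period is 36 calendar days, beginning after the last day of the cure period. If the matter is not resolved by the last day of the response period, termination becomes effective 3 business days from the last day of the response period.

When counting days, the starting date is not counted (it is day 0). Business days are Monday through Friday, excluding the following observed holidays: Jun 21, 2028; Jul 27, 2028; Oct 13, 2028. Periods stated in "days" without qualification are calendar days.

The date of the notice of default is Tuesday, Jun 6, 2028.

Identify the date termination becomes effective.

Sep 13, 2028

The last day of the cure period: 60 calendar days after Jun 6, 2028 is Aug 5, 2028.
The last day of the response period: Aug 5, 2028 + 36 days = Sep 10, 2028.
The date termination becomes effective: 3 business days after Sunday, Sep 10, 2028, skipping weekends — Sep 11, Sep 12, Sep 13 — lands on Wednesday, Sep 13, 2028.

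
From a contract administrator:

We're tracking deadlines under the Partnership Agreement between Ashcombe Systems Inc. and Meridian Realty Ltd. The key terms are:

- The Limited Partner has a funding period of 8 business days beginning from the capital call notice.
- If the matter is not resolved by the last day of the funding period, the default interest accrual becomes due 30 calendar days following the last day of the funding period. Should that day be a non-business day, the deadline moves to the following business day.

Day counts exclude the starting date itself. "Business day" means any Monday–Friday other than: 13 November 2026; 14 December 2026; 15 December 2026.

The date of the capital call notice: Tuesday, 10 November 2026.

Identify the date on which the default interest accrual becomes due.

The last day of the funding period: 8 business days after Tuesday, 10 November 2026, skipping weekends and the listed holiday on Nov 13 — Nov 11, Nov 12, Nov 16, Nov 17, Nov 18, Nov 19, Nov 20, Nov 23 — lands on Monday, 23 November 2026.
The date on which the default interest accrual becomes due: 30 calendar days after 23 November 2026 is 23 December 2026. 23 December 2026 is a Wednesday and is not a listed holiday, so no roll-forward applies.

23 December 2026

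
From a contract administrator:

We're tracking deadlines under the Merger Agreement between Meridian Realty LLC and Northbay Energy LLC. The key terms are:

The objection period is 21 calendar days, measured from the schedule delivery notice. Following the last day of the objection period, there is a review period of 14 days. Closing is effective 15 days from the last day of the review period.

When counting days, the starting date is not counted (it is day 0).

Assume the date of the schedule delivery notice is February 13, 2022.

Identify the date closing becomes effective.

The last day of the objection period: 21 calendar days after February 13, 2022 is March 6, 2022.
Adding 14 calendar days to March 6, 2022 gives March 20, 2022, which is the last day of the review period.
Adding 15 calendar days to March 20, 2022 gives April 4, 2022, which is the date closing becomes effective.

April 4, 2022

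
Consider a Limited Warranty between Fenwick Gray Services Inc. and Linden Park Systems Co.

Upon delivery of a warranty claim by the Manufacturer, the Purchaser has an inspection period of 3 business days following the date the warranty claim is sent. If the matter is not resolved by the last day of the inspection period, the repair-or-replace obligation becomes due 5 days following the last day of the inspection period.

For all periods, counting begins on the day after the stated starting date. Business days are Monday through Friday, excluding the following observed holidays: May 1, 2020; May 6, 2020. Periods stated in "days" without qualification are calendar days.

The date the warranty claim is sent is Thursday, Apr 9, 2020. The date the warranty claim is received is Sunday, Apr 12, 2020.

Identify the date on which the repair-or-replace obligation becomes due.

Apr 19, 2020

The last day of the inspection period: counting 3 business days from Thursday, Apr 9, 2020 (Apr 10, Apr 13, Apr 14, skipping weekends) reaches Tuesday, Apr 14, 2020.
The date on which the repair-or-replace obligation becomes due: 5 calendar days after Apr 14, 2020 is Apr 19, 2020.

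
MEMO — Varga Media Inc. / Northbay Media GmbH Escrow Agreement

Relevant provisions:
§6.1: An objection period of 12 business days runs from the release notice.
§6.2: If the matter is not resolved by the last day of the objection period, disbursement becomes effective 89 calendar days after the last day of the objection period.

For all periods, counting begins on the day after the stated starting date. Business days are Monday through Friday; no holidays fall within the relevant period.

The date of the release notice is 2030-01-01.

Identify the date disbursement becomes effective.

The last day of the objection period: 12 business days after Tuesday, 2030-01-01, skipping weekends — Jan 2, Jan 3, Jan 4, Jan 7, …, Jan 15, Jan 16, Jan 17 — lands on Thursday, 2030-01-17.
The date disbursement becomes effective: 89 calendar days after 2030-01-17 is 2030-04-16.

2030-04-16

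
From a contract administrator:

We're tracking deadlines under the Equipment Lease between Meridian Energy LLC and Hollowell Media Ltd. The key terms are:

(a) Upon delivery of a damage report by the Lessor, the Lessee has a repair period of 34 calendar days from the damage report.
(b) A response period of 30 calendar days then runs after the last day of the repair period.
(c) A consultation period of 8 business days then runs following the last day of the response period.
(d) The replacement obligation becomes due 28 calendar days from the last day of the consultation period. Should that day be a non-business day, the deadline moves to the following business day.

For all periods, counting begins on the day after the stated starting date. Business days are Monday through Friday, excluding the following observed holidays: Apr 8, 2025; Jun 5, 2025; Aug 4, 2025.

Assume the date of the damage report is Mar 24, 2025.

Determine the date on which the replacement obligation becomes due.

Jul 7, 2025

The last day of the repair period: Mar 24, 2025 + 34 days = Apr 27, 2025.
The last day of the response period: 30 calendar days after Apr 27, 2025 is May 27, 2025.
The last day of the consultation period: 8 business days after Tuesday, May 27, 2025, skipping weekends and the listed holiday on Jun 5 — May 28, May 29, May 30, Jun 2, Jun 3, Jun 4, Jun 6, Jun 9 — lands on Monday, Jun 9, 2025.
The date on which the replacement obligation becomes due: Jun 9, 2025 + 28 days = Jul 7, 2025. Jul 7, 2025 is a Monday and is not a listed holiday, so no roll-forward applies.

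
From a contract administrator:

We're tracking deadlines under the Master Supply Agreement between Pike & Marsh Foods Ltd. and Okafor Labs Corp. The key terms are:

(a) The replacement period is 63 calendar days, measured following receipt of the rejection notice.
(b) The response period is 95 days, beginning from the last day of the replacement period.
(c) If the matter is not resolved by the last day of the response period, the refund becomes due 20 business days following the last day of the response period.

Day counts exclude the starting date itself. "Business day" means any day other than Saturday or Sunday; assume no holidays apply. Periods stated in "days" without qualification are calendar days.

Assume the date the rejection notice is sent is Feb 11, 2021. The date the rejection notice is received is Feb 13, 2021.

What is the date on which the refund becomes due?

Aug 18, 2021

The last day of the replacement period: 63 calendar days after Feb 13, 2021 is Apr 17, 2021.
The last day of the response period: 95 calendar days after Apr 17, 2021 is Jul 21, 2021.
From Wednesday, Jul 21, 2021, 20 business days (Jul 22, Jul 23, Jul 26, Jul 27, …, Aug 16, Aug 17, Aug 18, skipping weekends) brings us to Wednesday, Aug 18, 2021, which is the date on which the refund becomes due.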